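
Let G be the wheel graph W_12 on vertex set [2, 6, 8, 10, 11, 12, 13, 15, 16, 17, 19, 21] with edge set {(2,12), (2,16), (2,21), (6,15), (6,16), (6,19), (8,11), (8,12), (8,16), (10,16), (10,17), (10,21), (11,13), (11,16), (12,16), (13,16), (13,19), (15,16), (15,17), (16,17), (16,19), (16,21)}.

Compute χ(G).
χ(G) = 4

Clique number ω(G) = 3 (lower bound: χ ≥ ω).
Odd cycle [8, 12, 2, 21, 10, 17, 15, 6, 19, 13, 11] needs 3 colors (χ ≥ 3).
Vertex 16 is adjacent to every vertex of [2, 6, 8, 10, 11, 12, 13, 15, 17, 19, 21], which already need 3 colors among themselves, so 16 needs a new color (χ ≥ 4).
The coloring below uses 4 colors, so χ(G) = 4.
A valid 4-coloring: color 1: [16]; color 2: [2, 8, 10, 13, 15]; color 3: [6, 11, 12, 17, 21]; color 4: [19].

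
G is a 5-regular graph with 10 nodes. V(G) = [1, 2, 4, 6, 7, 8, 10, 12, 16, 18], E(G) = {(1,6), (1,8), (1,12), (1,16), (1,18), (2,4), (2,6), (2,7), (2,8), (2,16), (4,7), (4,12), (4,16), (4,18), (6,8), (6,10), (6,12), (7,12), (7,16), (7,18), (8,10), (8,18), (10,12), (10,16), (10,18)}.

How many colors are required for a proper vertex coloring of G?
Clique number ω(G) = 4 (lower bound: χ ≥ ω).
The clique on [2, 4, 7, 16] has size 4, forcing χ ≥ 4, and the coloring below uses 4 colors, so χ(G) = 4.
A valid 4-coloring: color 1: [12, 16, 18]; color 2: [1, 2, 10]; color 3: [4, 6]; color 4: [7, 8].

χ(G) = 4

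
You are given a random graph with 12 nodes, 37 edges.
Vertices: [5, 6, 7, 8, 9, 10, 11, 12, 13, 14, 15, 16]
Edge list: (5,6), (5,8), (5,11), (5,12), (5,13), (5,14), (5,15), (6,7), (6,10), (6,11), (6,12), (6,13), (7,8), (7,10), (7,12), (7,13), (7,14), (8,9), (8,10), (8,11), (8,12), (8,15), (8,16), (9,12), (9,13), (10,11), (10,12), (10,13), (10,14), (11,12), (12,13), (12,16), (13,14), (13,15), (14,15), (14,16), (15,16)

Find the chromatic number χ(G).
Clique number ω(G) = 5 (lower bound: χ ≥ ω).
The clique on [6, 7, 10, 12, 13] has size 5, forcing χ ≥ 5, and the coloring below uses 5 colors, so χ(G) = 5.
A valid 5-coloring: color 1: [12, 14]; color 2: [8, 13]; color 3: [5, 9, 10, 16]; color 4: [7, 11, 15]; color 5: [6].

χ(G) = 5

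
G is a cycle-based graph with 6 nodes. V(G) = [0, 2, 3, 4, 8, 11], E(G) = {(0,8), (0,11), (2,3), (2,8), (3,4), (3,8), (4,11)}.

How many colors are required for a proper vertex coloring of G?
Clique number ω(G) = 3 (lower bound: χ ≥ ω).
The clique on [2, 3, 8] has size 3, forcing χ ≥ 3, and the coloring below uses 3 colors, so χ(G) = 3.
A valid 3-coloring: color 1: [3, 11]; color 2: [4, 8]; color 3: [0, 2].

χ(G) = 3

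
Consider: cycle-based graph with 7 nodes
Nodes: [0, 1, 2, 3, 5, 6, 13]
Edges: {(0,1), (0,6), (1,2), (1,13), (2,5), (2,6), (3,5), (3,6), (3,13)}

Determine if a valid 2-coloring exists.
No, G is not 2-colorable

Odd cycle [2, 5, 3, 13, 1] needs 3 colors (χ ≥ 3).
Hence χ(G) ≥ 3 > 2, so no proper 2-coloring exists.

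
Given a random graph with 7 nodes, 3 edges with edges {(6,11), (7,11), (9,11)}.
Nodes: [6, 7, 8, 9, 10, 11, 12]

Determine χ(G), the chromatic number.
Clique number ω(G) = 2 (lower bound: χ ≥ ω).
The graph is bipartite (no odd cycle), so 2 colors suffice: χ(G) = 2.
A valid 2-coloring: color 1: [8, 10, 11, 12]; color 2: [6, 7, 9].

χ(G) = 2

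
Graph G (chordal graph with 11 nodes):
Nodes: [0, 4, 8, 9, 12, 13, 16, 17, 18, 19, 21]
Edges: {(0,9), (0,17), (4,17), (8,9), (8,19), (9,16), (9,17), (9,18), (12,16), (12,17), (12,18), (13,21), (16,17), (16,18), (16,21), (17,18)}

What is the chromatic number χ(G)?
χ(G) = 4

Clique number ω(G) = 4 (lower bound: χ ≥ ω).
The clique on [9, 16, 17, 18] has size 4, forcing χ ≥ 4, and the coloring below uses 4 colors, so χ(G) = 4.
A valid 4-coloring: color 1: [8, 17, 21]; color 2: [0, 4, 13, 16, 19]; color 3: [9, 12]; color 4: [18].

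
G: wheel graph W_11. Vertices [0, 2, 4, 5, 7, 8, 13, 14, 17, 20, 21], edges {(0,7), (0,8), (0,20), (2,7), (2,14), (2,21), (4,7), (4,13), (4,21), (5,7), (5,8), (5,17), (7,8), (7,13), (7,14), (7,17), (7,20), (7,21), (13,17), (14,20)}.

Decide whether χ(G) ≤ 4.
A valid 4-coloring: color 1: [7]; color 2: [0, 5, 13, 14, 21]; color 3: [2, 4, 8, 17, 20].
(χ(G) = 3 ≤ 4.)

Yes, G is 4-colorable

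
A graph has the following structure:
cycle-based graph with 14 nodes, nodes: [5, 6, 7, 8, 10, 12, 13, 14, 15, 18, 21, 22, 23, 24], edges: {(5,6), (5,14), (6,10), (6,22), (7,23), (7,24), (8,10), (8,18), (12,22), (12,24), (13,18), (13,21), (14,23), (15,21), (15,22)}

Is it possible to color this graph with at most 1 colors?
Edge (6,10) forces its endpoints to differ, so 1 color is not enough.

No, G is not 1-colorable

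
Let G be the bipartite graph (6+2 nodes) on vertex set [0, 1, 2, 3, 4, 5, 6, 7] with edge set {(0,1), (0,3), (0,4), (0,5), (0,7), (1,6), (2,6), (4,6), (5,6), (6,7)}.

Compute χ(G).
χ(G) = 2

Clique number ω(G) = 2 (lower bound: χ ≥ ω).
The graph is bipartite (no odd cycle), so 2 colors suffice: χ(G) = 2.
A valid 2-coloring: color 1: [0, 6]; color 2: [1, 2, 3, 4, 5, 7].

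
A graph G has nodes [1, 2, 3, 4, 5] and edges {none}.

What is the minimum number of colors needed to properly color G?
Clique number ω(G) = 1 (lower bound: χ ≥ ω).
The graph has no edges, so one color suffices: χ(G) = 1.
A valid 1-coloring: color 1: [1, 2, 3, 4, 5].

χ(G) = 1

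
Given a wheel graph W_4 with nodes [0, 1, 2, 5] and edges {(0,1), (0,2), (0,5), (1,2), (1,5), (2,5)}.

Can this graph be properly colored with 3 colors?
No, G is not 3-colorable

The clique on vertices [0, 1, 2, 5] has size 4 > 3, so it alone needs 4 colors.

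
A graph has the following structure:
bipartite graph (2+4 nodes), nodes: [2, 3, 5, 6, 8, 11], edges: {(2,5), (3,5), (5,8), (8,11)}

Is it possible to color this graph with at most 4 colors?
Yes, G is 4-colorable

A valid 4-coloring: color 1: [5, 6, 11]; color 2: [2, 3, 8].
(χ(G) = 2 ≤ 4.)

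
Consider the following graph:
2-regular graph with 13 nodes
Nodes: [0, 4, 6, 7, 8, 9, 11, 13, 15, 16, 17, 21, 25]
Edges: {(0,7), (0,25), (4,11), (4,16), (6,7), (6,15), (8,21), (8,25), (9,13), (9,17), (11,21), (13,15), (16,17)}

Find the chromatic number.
Clique number ω(G) = 2 (lower bound: χ ≥ ω).
Odd cycle [8, 21, 11, 4, 16, 17, 9, 13, 15, 6, 7, 0, 25] needs 3 colors (χ ≥ 3).
The coloring below uses 3 colors, so χ(G) = 3.
A valid 3-coloring: color 1: [0, 4, 6, 8, 13, 17]; color 2: [7, 9, 15, 16, 21, 25]; color 3: [11].

χ(G) = 3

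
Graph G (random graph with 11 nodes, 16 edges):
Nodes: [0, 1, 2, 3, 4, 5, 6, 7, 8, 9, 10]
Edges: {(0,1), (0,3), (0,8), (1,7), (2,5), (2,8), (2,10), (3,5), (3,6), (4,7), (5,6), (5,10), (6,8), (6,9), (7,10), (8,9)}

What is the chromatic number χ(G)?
Clique number ω(G) = 3 (lower bound: χ ≥ ω).
The clique on [2, 5, 10] has size 3, forcing χ ≥ 3, and the coloring below uses 3 colors, so χ(G) = 3.
A valid 3-coloring: color 1: [0, 4, 6, 10]; color 2: [5, 7, 8]; color 3: [1, 2, 3, 9].

χ(G) = 3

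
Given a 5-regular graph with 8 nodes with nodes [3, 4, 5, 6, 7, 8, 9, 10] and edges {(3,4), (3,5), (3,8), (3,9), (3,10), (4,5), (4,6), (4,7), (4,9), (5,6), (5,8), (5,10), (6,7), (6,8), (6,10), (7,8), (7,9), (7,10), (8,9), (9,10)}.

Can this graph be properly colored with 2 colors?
No, G is not 2-colorable

The clique on vertices [3, 8, 9] has size 3 > 2, so it alone needs 3 colors.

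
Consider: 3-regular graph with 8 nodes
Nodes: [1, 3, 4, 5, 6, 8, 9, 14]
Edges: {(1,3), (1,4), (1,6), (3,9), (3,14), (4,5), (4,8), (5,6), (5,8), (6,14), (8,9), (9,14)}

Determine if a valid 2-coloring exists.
The clique on vertices [4, 5, 8] has size 3 > 2, so it alone needs 3 colors.

No, G is not 2-colorable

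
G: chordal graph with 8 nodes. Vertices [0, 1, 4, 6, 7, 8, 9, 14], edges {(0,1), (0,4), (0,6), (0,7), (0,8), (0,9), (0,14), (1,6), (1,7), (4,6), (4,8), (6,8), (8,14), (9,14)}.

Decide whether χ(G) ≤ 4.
A valid 4-coloring: color 1: [0]; color 2: [1, 8, 9]; color 3: [6, 7, 14]; color 4: [4].
(χ(G) = 4 ≤ 4.)

Yes, G is 4-colorable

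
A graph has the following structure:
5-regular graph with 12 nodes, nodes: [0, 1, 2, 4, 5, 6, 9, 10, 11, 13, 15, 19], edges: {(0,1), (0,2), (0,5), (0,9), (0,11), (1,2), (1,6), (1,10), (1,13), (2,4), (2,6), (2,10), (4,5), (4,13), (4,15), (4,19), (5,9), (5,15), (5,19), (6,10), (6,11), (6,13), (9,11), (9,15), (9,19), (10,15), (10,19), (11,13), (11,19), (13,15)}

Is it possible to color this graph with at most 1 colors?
No, G is not 1-colorable

The clique on vertices [1, 2, 6, 10] has size 4 > 1, so it alone needs 4 colors.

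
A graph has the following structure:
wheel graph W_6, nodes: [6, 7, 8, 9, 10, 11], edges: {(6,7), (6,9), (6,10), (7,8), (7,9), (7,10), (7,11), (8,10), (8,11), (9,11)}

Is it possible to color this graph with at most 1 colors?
No, G is not 1-colorable

The clique on vertices [7, 8, 10] has size 3 > 1, so it alone needs 3 colors.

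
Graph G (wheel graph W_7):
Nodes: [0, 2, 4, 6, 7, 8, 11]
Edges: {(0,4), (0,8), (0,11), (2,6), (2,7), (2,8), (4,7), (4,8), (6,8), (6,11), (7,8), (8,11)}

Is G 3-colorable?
Yes, G is 3-colorable

A valid 3-coloring: color 1: [8]; color 2: [2, 4, 11]; color 3: [0, 6, 7].
(χ(G) = 3 ≤ 3.)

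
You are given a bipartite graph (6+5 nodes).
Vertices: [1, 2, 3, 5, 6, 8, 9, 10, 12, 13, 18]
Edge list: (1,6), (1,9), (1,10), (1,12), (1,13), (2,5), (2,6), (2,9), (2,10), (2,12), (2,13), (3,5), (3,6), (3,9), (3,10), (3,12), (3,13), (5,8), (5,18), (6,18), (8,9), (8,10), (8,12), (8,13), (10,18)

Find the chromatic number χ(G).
χ(G) = 2

Clique number ω(G) = 2 (lower bound: χ ≥ ω).
The graph is bipartite (no odd cycle), so 2 colors suffice: χ(G) = 2.
A valid 2-coloring: color 1: [1, 2, 3, 8, 18]; color 2: [5, 6, 9, 10, 12, 13].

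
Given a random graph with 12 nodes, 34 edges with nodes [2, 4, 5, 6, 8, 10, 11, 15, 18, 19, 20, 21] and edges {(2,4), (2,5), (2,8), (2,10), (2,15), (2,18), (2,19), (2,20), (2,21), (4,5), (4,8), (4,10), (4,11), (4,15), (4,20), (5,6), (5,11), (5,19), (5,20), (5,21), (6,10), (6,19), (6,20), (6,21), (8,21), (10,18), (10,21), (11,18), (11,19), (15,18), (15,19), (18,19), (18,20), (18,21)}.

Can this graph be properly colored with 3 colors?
The clique on vertices [2, 10, 18, 21] has size 4 > 3, so it alone needs 4 colors.

No, G is not 3-colorable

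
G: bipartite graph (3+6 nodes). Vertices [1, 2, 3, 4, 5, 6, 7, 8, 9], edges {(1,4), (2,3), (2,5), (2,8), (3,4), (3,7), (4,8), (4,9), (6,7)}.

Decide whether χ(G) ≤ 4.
Yes, G is 4-colorable

A valid 4-coloring: color 1: [2, 4, 7]; color 2: [1, 3, 5, 6, 8, 9].
(χ(G) = 2 ≤ 4.)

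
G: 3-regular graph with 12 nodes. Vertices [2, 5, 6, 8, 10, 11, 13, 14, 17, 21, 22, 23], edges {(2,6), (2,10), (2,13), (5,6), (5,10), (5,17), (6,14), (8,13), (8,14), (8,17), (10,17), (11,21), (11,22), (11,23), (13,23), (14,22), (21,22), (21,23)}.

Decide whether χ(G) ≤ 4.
Yes, G is 4-colorable

A valid 4-coloring: color 1: [5, 13, 14, 21]; color 2: [2, 8, 11]; color 3: [6, 17, 22, 23]; color 4: [10].
(χ(G) = 3 ≤ 4.)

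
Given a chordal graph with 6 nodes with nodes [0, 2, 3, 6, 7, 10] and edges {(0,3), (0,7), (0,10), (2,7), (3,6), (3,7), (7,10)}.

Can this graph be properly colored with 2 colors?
No, G is not 2-colorable

The clique on vertices [0, 7, 10] has size 3 > 2, so it alone needs 3 colors.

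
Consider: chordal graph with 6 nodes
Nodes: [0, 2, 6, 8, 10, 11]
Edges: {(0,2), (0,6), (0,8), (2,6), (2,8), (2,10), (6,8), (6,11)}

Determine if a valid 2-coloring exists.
The clique on vertices [0, 2, 6, 8] has size 4 > 2, so it alone needs 4 colors.

No, G is not 2-colorable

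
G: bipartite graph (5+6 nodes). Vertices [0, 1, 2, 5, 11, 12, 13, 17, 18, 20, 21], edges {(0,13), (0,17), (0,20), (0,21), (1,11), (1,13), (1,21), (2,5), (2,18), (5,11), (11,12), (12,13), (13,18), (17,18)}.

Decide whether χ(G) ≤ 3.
Yes, G is 3-colorable

A valid 3-coloring: color 1: [0, 1, 5, 12, 18]; color 2: [2, 11, 13, 17, 20, 21].
(χ(G) = 2 ≤ 3.)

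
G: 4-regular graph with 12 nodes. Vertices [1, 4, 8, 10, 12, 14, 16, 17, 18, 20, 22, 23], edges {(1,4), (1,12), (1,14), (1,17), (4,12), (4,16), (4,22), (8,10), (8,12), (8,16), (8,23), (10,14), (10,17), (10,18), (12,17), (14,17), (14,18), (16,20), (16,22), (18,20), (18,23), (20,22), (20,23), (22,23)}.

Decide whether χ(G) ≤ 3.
Suppose a proper 3-coloring c exists. The clique [1, 4, 12] takes 3 distinct colors; by symmetry let c(1) = 1, c(4) = 2, c(12) = 3.
- Vertex 17: neighbors [1, 12] already have colors [1, 3] ⇒ c(17) = 2.
- Vertex 14: neighbors [1, 17] already have colors [1, 2] ⇒ c(14) = 3.
- Vertex 10: neighbors [17, 14] already have colors [2, 3] ⇒ c(10) = 1.
- Vertex 8: neighbors [10, 12] already have colors [1, 3] ⇒ c(8) = 2.
- Vertex 18: neighbors [10, 14] already have colors [1, 3] ⇒ c(18) = 2.
- Vertex 20: neighbors [18] already have colors [2]; try each remaining color.
- Case c(20) = 1:
  - Vertex 22: neighbors [20, 4] already have colors [1, 2] ⇒ c(22) = 3.
  - Vertex 16: neighbors [20, 4, 22] already have colors [1, 2, 3] — all 3 colors blocked. Contradiction.
- Case c(20) = 3:
  - Vertex 22: neighbors [4, 20] already have colors [2, 3] ⇒ c(22) = 1.
  - Vertex 16: neighbors [22, 4, 20] already have colors [1, 2, 3] — all 3 colors blocked. Contradiction.
Every case ends in a contradiction, so G has no proper 3-coloring (χ ≥ 4).

No, G is not 3-colorable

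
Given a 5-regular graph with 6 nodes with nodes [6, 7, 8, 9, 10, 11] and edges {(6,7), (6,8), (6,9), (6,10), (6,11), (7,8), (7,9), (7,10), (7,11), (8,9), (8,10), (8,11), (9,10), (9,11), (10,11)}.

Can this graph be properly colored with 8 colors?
A valid 8-coloring: color 1: [11]; color 2: [6]; color 3: [8]; color 4: [9]; color 5: [10]; color 6: [7].
(χ(G) = 6 ≤ 8.)

Yes, G is 8-colorable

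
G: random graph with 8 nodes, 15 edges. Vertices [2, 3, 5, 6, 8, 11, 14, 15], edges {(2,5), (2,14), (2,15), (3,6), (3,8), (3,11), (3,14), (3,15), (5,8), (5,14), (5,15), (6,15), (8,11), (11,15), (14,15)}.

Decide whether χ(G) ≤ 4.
Yes, G is 4-colorable

A valid 4-coloring: color 1: [8, 15]; color 2: [3, 5]; color 3: [6, 11, 14]; color 4: [2].
(χ(G) = 4 ≤ 4.)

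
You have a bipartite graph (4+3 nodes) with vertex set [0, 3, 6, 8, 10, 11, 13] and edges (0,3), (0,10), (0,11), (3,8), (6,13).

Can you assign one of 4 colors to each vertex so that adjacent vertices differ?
A valid 4-coloring: color 1: [0, 6, 8]; color 2: [3, 10, 11, 13].
(χ(G) = 2 ≤ 4.)

Yes, G is 4-colorable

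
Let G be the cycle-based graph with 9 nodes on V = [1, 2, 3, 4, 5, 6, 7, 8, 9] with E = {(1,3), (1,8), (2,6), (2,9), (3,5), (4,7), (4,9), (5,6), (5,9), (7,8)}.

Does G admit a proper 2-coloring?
No, G is not 2-colorable

Odd cycle [1, 8, 7, 4, 9, 5, 3] needs 3 colors (χ ≥ 3).
Hence χ(G) ≥ 3 > 2, so no proper 2-coloring exists.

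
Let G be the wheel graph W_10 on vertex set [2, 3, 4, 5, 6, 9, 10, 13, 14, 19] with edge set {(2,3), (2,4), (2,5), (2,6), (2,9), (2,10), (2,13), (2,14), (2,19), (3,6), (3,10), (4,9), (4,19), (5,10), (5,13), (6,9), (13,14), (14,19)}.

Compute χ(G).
Clique number ω(G) = 3 (lower bound: χ ≥ ω).
Odd cycle [3, 6, 9, 4, 19, 14, 13, 5, 10] needs 3 colors (χ ≥ 3).
Vertex 2 is adjacent to every vertex of [3, 4, 5, 6, 9, 10, 13, 14, 19], which already need 3 colors among themselves, so 2 needs a new color (χ ≥ 4).
The coloring below uses 4 colors, so χ(G) = 4.
A valid 4-coloring: color 1: [2]; color 2: [3, 5, 9, 19]; color 3: [4, 6, 10, 14]; color 4: [13].

χ(G) = 4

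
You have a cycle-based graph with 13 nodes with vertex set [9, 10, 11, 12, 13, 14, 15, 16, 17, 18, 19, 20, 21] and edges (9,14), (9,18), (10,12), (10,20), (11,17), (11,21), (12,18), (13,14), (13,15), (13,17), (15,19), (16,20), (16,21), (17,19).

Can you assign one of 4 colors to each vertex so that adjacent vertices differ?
A valid 4-coloring: color 1: [9, 11, 12, 13, 19, 20]; color 2: [10, 14, 15, 16, 17, 18]; color 3: [21].
(χ(G) = 3 ≤ 4.)

Yes, G is 4-colorable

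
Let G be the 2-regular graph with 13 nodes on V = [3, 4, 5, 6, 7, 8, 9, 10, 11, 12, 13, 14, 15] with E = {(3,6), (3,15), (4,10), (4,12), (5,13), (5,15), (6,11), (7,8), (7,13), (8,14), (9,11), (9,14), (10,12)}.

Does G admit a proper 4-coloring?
Yes, G is 4-colorable

A valid 4-coloring: color 1: [3, 5, 7, 11, 12, 14]; color 2: [6, 8, 9, 10, 13, 15]; color 3: [4].
(χ(G) = 3 ≤ 4.)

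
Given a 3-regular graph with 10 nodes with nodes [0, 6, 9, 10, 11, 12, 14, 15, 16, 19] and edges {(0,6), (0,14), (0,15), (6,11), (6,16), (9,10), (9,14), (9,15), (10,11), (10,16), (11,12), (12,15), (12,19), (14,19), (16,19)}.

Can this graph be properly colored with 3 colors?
A valid 3-coloring: color 1: [6, 9, 19]; color 2: [11, 14, 15, 16]; color 3: [0, 10, 12].
(χ(G) = 3 ≤ 3.)

Yes, G is 3-colorable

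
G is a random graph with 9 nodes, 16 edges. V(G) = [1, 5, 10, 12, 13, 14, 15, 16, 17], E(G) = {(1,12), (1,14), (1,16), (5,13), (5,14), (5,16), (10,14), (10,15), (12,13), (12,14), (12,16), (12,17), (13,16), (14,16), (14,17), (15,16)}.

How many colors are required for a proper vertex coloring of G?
χ(G) = 4

Clique number ω(G) = 4 (lower bound: χ ≥ ω).
The clique on [1, 12, 14, 16] has size 4, forcing χ ≥ 4, and the coloring below uses 4 colors, so χ(G) = 4.
A valid 4-coloring: color 1: [10, 16, 17]; color 2: [13, 14, 15]; color 3: [5, 12]; color 4: [1].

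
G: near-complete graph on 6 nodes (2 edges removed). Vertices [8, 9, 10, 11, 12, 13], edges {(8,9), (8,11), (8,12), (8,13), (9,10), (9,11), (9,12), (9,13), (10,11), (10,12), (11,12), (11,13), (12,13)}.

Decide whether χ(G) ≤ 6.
A valid 6-coloring: color 1: [12]; color 2: [9]; color 3: [11]; color 4: [10, 13]; color 5: [8].
(χ(G) = 5 ≤ 6.)

Yes, G is 6-colorable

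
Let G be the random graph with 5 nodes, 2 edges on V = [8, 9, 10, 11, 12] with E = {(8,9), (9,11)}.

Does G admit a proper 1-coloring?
Edge (8,9) forces its endpoints to differ, so 1 color is not enough.

No, G is not 1-colorable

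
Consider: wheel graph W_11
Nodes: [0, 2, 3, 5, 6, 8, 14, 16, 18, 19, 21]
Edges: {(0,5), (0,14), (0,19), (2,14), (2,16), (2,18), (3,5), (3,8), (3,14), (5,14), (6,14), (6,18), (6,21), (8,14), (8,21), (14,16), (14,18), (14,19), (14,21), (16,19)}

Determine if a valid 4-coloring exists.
A valid 4-coloring: color 1: [14]; color 2: [2, 5, 6, 8, 19]; color 3: [0, 3, 16, 18, 21].
(χ(G) = 3 ≤ 4.)

Yes, G is 4-colorable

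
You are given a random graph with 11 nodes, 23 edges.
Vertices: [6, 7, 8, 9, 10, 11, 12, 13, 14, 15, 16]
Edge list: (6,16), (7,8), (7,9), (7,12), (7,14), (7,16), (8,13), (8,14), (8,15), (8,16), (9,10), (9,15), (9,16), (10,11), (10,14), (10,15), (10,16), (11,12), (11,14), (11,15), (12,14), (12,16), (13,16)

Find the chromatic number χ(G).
Clique number ω(G) = 3 (lower bound: χ ≥ ω).
Suppose a proper 3-coloring c exists. The clique [7, 8, 14] takes 3 distinct colors; by symmetry let c(7) = 1, c(8) = 2, c(14) = 3.
- Vertex 16: neighbors [7, 8] already have colors [1, 2] ⇒ c(16) = 3.
- Vertex 9: neighbors [7, 16] already have colors [1, 3] ⇒ c(9) = 2.
- Vertex 10: neighbors [9, 14] already have colors [2, 3] ⇒ c(10) = 1.
- Vertex 11: neighbors [10, 14] already have colors [1, 3] ⇒ c(11) = 2.
- Vertex 12: neighbors [7, 11, 14] already have colors [1, 2, 3] — all 3 colors blocked. Contradiction.
The forced assignments end in a contradiction, so G has no proper 3-coloring (χ ≥ 4).
The coloring below uses 4 colors, so χ(G) = 4.
A valid 4-coloring: color 1: [11, 16]; color 2: [6, 7, 10, 13]; color 3: [8, 9, 12]; color 4: [14, 15].

χ(G) = 4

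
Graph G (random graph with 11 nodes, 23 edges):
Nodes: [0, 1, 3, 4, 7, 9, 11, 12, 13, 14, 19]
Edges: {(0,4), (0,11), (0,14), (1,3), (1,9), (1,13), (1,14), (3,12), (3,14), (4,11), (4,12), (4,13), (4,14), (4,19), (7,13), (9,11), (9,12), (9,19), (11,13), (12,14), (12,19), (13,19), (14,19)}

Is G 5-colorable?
Yes, G is 5-colorable

A valid 5-coloring: color 1: [3, 4, 7, 9]; color 2: [13, 14]; color 3: [1, 11, 19]; color 4: [0, 12].
(χ(G) = 4 ≤ 5.)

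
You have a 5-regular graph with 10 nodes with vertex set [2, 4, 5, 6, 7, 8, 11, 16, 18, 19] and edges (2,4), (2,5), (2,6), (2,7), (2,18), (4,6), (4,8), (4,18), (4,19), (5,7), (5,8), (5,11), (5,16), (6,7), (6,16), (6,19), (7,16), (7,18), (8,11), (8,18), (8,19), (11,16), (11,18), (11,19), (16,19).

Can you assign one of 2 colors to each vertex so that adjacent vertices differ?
The clique on vertices [2, 4, 18] has size 3 > 2, so it alone needs 3 colors.

No, G is not 2-colorable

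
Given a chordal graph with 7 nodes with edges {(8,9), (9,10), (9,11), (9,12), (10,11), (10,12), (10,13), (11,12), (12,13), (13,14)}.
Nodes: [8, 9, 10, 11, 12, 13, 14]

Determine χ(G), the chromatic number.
Clique number ω(G) = 4 (lower bound: χ ≥ ω).
The clique on [9, 10, 11, 12] has size 4, forcing χ ≥ 4, and the coloring below uses 4 colors, so χ(G) = 4.
A valid 4-coloring: color 1: [8, 10, 14]; color 2: [12]; color 3: [9, 13]; color 4: [11].

χ(G) = 4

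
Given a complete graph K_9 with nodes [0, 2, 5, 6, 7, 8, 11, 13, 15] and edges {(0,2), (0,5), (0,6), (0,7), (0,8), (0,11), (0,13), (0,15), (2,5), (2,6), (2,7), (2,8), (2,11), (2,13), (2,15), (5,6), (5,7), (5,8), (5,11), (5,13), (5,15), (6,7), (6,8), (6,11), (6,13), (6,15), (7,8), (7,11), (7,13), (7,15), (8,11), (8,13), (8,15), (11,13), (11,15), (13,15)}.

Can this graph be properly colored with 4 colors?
The clique on vertices [0, 2, 5, 6, 7, 8, 11, 13, 15] has size 9 > 4, so it alone needs 9 colors.

No, G is not 4-colorable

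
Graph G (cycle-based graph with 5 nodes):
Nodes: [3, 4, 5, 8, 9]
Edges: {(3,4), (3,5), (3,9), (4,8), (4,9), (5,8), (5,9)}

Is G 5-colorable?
Yes, G is 5-colorable

A valid 5-coloring: color 1: [4, 5]; color 2: [3, 8]; color 3: [9].
(χ(G) = 3 ≤ 5.)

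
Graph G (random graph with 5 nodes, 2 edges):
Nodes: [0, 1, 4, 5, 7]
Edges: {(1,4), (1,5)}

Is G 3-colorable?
A valid 3-coloring: color 1: [0, 1, 7]; color 2: [4, 5].
(χ(G) = 2 ≤ 3.)

Yes, G is 3-colorable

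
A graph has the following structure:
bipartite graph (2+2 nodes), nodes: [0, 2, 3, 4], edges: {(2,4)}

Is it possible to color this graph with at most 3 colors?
Yes, G is 3-colorable

A valid 3-coloring: color 1: [0, 2, 3]; color 2: [4].
(χ(G) = 2 ≤ 3.)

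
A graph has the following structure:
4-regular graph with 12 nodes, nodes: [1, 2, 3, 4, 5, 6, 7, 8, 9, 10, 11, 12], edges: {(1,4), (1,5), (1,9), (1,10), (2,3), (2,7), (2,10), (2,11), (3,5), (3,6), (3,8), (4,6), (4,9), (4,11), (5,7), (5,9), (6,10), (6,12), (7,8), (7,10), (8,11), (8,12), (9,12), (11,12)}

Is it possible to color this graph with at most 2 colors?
The clique on vertices [1, 4, 9] has size 3 > 2, so it alone needs 3 colors.

No, G is not 2-colorable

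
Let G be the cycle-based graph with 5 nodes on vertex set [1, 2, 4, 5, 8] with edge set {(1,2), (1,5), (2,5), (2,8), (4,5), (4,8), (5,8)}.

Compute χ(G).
Clique number ω(G) = 3 (lower bound: χ ≥ ω).
The clique on [2, 5, 8] has size 3, forcing χ ≥ 3, and the coloring below uses 3 colors, so χ(G) = 3.
A valid 3-coloring: color 1: [5]; color 2: [1, 8]; color 3: [2, 4].

χ(G) = 3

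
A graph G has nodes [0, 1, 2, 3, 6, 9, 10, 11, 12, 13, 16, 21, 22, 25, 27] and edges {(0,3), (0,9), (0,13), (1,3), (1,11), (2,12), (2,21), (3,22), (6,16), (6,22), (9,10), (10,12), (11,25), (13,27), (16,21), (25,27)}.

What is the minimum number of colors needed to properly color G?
Clique number ω(G) = 2 (lower bound: χ ≥ ω).
Odd cycle [13, 27, 25, 11, 1, 3, 0] needs 3 colors (χ ≥ 3).
The coloring below uses 3 colors, so χ(G) = 3.
A valid 3-coloring: color 1: [0, 2, 10, 11, 16, 22, 27]; color 2: [3, 6, 9, 12, 13, 21, 25]; color 3: [1].

χ(G) = 3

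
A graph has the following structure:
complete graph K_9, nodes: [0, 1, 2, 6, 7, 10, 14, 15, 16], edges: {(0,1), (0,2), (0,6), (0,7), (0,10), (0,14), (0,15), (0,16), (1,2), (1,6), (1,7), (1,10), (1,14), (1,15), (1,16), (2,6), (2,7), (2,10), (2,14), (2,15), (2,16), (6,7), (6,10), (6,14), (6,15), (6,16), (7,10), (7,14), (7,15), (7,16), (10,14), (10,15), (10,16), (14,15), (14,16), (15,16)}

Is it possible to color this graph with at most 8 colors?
The clique on vertices [0, 1, 2, 6, 7, 10, 14, 15, 16] has size 9 > 8, so it alone needs 9 colors.

No, G is not 8-colorable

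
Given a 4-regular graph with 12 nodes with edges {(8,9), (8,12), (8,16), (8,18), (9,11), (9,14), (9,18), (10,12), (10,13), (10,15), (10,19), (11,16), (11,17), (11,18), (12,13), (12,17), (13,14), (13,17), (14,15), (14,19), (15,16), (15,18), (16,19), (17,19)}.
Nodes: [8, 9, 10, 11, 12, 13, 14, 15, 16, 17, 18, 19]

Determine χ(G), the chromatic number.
χ(G) = 3

Clique number ω(G) = 3 (lower bound: χ ≥ ω).
The clique on [8, 9, 18] has size 3, forcing χ ≥ 3, and the coloring below uses 3 colors, so χ(G) = 3.
A valid 3-coloring: color 1: [12, 14, 16, 18]; color 2: [9, 10, 17]; color 3: [8, 11, 13, 15, 19].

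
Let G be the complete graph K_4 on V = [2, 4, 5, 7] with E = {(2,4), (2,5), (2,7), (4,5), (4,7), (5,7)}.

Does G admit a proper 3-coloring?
The clique on vertices [2, 4, 5, 7] has size 4 > 3, so it alone needs 4 colors.

No, G is not 3-colorable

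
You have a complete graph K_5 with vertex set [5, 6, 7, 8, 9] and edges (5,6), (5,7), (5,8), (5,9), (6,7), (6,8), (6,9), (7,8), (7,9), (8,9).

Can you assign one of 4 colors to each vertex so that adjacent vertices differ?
No, G is not 4-colorable

The clique on vertices [5, 6, 7, 8, 9] has size 5 > 4, so it alone needs 5 colors.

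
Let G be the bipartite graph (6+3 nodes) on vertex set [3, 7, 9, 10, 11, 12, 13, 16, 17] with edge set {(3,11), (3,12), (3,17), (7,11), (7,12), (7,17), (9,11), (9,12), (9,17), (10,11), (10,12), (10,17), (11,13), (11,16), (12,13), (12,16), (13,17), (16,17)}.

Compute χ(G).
Clique number ω(G) = 2 (lower bound: χ ≥ ω).
The graph is bipartite (no odd cycle), so 2 colors suffice: χ(G) = 2.
A valid 2-coloring: color 1: [11, 12, 17]; color 2: [3, 7, 9, 10, 13, 16].

χ(G) = 2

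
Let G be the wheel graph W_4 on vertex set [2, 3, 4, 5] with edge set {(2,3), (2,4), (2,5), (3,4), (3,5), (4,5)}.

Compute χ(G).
χ(G) = 4

Clique number ω(G) = 4 (lower bound: χ ≥ ω).
The clique on [2, 3, 4, 5] has size 4, forcing χ ≥ 4, and the coloring below uses 4 colors, so χ(G) = 4.
A valid 4-coloring: color 1: [4]; color 2: [2]; color 3: [5]; color 4: [3].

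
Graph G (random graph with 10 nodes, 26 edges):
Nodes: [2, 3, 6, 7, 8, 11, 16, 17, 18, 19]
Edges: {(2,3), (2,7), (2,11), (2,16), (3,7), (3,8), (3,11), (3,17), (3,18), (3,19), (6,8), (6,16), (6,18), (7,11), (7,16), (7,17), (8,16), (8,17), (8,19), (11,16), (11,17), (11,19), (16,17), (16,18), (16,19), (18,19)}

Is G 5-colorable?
Yes, G is 5-colorable

A valid 5-coloring: color 1: [3, 16]; color 2: [8, 11, 18]; color 3: [2, 6, 17, 19]; color 4: [7].
(χ(G) = 4 ≤ 5.)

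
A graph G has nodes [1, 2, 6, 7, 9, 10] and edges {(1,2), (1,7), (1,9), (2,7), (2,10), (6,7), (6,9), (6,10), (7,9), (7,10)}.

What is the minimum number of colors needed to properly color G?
χ(G) = 4

Clique number ω(G) = 3 (lower bound: χ ≥ ω).
Odd cycle [2, 1, 9, 6, 10] needs 3 colors (χ ≥ 3).
Vertex 7 is adjacent to every vertex of [1, 2, 6, 9, 10], which already need 3 colors among themselves, so 7 needs a new color (χ ≥ 4).
The coloring below uses 4 colors, so χ(G) = 4.
A valid 4-coloring: color 1: [7]; color 2: [2, 6]; color 3: [1, 10]; color 4: [9].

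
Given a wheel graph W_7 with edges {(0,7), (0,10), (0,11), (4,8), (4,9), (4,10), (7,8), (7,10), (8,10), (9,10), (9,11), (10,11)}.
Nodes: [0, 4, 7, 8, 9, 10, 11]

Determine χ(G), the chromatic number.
χ(G) = 3

Clique number ω(G) = 3 (lower bound: χ ≥ ω).
The clique on [0, 10, 11] has size 3, forcing χ ≥ 3, and the coloring below uses 3 colors, so χ(G) = 3.
A valid 3-coloring: color 1: [10]; color 2: [0, 8, 9]; color 3: [4, 7, 11].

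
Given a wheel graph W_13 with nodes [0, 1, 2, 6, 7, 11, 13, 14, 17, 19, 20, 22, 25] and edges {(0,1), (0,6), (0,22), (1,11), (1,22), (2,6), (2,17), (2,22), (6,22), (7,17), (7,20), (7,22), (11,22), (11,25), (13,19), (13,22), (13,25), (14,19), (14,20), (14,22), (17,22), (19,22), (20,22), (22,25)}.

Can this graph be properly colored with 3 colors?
A valid 3-coloring: color 1: [22]; color 2: [0, 2, 7, 11, 13, 14]; color 3: [1, 6, 17, 19, 20, 25].
(χ(G) = 3 ≤ 3.)

Yes, G is 3-colorable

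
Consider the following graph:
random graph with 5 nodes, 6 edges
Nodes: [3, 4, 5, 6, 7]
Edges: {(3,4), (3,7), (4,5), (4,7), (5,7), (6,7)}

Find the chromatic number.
Clique number ω(G) = 3 (lower bound: χ ≥ ω).
The clique on [3, 4, 7] has size 3, forcing χ ≥ 3, and the coloring below uses 3 colors, so χ(G) = 3.
A valid 3-coloring: color 1: [7]; color 2: [4, 6]; color 3: [3, 5].

χ(G) = 3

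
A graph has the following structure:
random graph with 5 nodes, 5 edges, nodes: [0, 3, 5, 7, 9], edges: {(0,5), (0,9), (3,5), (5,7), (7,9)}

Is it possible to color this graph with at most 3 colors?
Yes, G is 3-colorable

A valid 3-coloring: color 1: [5, 9]; color 2: [0, 3, 7].
(χ(G) = 2 ≤ 3.)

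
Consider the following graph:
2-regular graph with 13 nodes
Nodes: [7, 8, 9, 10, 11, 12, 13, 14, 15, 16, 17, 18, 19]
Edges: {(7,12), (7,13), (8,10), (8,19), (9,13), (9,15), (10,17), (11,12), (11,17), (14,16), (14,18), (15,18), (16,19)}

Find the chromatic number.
χ(G) = 3

Clique number ω(G) = 2 (lower bound: χ ≥ ω).
Odd cycle [15, 18, 14, 16, 19, 8, 10, 17, 11, 12, 7, 13, 9] needs 3 colors (χ ≥ 3).
The coloring below uses 3 colors, so χ(G) = 3.
A valid 3-coloring: color 1: [12, 13, 14, 15, 17, 19]; color 2: [7, 8, 9, 11, 16, 18]; color 3: [10].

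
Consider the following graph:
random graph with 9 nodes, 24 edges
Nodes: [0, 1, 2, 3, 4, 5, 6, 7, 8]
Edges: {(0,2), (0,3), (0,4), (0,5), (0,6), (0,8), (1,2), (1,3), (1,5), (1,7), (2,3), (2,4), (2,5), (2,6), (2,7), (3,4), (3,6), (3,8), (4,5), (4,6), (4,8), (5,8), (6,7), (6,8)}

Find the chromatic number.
Clique number ω(G) = 5 (lower bound: χ ≥ ω).
The clique on [0, 3, 4, 6, 8] has size 5, forcing χ ≥ 5, and the coloring below uses 5 colors, so χ(G) = 5.
A valid 5-coloring: color 1: [2, 8]; color 2: [3, 5, 7]; color 3: [1, 4]; color 4: [0]; color 5: [6].

χ(G) = 5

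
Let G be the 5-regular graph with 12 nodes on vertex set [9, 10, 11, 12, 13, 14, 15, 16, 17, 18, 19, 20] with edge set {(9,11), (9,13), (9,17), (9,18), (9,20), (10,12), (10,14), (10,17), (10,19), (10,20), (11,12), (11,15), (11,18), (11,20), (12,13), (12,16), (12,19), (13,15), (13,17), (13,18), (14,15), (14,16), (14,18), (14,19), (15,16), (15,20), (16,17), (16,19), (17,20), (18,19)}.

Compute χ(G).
Clique number ω(G) = 3 (lower bound: χ ≥ ω).
Odd cycle [17, 13, 18, 11, 20] needs 3 colors (χ ≥ 3).
Vertex 9 is adjacent to every vertex of [11, 13, 17, 18, 20], which already need 3 colors among themselves, so 9 needs a new color (χ ≥ 4).
The coloring below uses 4 colors, so χ(G) = 4.
A valid 4-coloring: color 1: [13, 19, 20]; color 2: [12, 15, 17, 18]; color 3: [10, 11, 16]; color 4: [9, 14].

χ(G) = 4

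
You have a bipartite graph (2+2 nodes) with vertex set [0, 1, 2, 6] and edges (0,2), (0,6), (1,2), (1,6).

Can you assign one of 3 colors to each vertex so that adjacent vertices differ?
Yes, G is 3-colorable

A valid 3-coloring: color 1: [0, 1]; color 2: [2, 6].
(χ(G) = 2 ≤ 3.)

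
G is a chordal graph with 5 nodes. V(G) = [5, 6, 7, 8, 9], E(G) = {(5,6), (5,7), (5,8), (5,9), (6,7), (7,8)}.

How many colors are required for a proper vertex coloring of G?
χ(G) = 3

Clique number ω(G) = 3 (lower bound: χ ≥ ω).
The clique on [5, 7, 8] has size 3, forcing χ ≥ 3, and the coloring below uses 3 colors, so χ(G) = 3.
A valid 3-coloring: color 1: [5]; color 2: [7, 9]; color 3: [6, 8].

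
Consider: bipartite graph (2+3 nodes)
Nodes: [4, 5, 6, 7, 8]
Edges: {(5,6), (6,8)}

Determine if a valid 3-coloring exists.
A valid 3-coloring: color 1: [4, 6, 7]; color 2: [5, 8].
(χ(G) = 2 ≤ 3.)

Yes, G is 3-colorable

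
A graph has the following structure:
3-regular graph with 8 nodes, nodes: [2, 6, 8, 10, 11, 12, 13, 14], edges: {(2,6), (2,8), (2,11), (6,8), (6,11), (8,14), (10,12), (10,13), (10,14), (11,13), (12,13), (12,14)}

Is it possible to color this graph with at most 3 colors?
Yes, G is 3-colorable

A valid 3-coloring: color 1: [2, 13, 14]; color 2: [8, 11, 12]; color 3: [6, 10].
(χ(G) = 3 ≤ 3.)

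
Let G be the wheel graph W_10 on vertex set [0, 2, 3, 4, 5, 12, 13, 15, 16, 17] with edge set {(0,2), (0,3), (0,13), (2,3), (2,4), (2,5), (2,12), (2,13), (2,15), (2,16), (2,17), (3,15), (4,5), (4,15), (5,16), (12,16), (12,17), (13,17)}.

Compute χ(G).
χ(G) = 4

Clique number ω(G) = 3 (lower bound: χ ≥ ω).
Odd cycle [13, 0, 3, 15, 4, 5, 16, 12, 17] needs 3 colors (χ ≥ 3).
Vertex 2 is adjacent to every vertex of [0, 3, 4, 5, 12, 13, 15, 16, 17], which already need 3 colors among themselves, so 2 needs a new color (χ ≥ 4).
The coloring below uses 4 colors, so χ(G) = 4.
A valid 4-coloring: color 1: [2]; color 2: [3, 4, 12, 13]; color 3: [0, 5, 15, 17]; color 4: [16].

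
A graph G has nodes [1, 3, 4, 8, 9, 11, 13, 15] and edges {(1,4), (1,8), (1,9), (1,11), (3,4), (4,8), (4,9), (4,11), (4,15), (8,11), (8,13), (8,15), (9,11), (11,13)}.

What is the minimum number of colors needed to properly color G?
Clique number ω(G) = 4 (lower bound: χ ≥ ω).
The clique on [1, 4, 8, 11] has size 4, forcing χ ≥ 4, and the coloring below uses 4 colors, so χ(G) = 4.
A valid 4-coloring: color 1: [4, 13]; color 2: [3, 11, 15]; color 3: [8, 9]; color 4: [1].

χ(G) = 4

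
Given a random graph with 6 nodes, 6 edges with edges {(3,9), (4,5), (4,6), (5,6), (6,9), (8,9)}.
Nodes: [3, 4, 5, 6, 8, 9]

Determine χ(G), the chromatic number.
χ(G) = 3

Clique number ω(G) = 3 (lower bound: χ ≥ ω).
The clique on [4, 5, 6] has size 3, forcing χ ≥ 3, and the coloring below uses 3 colors, so χ(G) = 3.
A valid 3-coloring: color 1: [5, 9]; color 2: [3, 6, 8]; color 3: [4].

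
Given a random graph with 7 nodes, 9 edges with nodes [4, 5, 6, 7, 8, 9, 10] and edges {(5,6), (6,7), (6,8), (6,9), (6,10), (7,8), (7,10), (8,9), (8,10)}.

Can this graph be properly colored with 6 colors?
A valid 6-coloring: color 1: [4, 6]; color 2: [5, 8]; color 3: [9, 10]; color 4: [7].
(χ(G) = 4 ≤ 6.)

Yes, G is 6-colorable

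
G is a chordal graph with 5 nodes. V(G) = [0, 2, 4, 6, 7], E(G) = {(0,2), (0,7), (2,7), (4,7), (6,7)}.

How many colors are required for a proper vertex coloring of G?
Clique number ω(G) = 3 (lower bound: χ ≥ ω).
The clique on [0, 2, 7] has size 3, forcing χ ≥ 3, and the coloring below uses 3 colors, so χ(G) = 3.
A valid 3-coloring: color 1: [7]; color 2: [0, 4, 6]; color 3: [2].

χ(G) = 3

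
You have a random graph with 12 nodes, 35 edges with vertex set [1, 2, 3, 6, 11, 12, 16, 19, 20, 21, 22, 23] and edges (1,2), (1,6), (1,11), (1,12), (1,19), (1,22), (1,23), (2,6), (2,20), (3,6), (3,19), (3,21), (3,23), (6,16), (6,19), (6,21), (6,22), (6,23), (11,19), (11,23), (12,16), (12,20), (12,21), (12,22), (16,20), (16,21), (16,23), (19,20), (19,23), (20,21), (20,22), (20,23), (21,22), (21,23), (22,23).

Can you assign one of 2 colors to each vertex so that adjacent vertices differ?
The clique on vertices [12, 16, 20, 21] has size 4 > 2, so it alone needs 4 colors.

No, G is not 2-colorable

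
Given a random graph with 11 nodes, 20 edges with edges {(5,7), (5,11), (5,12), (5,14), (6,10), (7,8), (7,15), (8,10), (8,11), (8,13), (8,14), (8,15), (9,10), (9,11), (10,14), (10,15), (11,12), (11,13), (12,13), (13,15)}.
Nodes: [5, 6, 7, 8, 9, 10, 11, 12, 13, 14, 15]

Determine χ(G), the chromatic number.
χ(G) = 4

Clique number ω(G) = 3 (lower bound: χ ≥ ω).
Suppose a proper 3-coloring c exists. The clique [5, 11, 12] takes 3 distinct colors; by symmetry let c(5) = 1, c(11) = 2, c(12) = 3.
- Vertex 13: neighbors [11, 12] already have colors [2, 3] ⇒ c(13) = 1.
- Vertex 8: neighbors [13, 11] already have colors [1, 2] ⇒ c(8) = 3.
- Vertex 15: neighbors [13, 8] already have colors [1, 3] ⇒ c(15) = 2.
- Vertex 7: neighbors [5, 15, 8] already have colors [1, 2, 3] — all 3 colors blocked. Contradiction.
The forced assignments end in a contradiction, so G has no proper 3-coloring (χ ≥ 4).
The coloring below uses 4 colors, so χ(G) = 4.
A valid 4-coloring: color 1: [6, 8, 9, 12]; color 2: [11, 14, 15]; color 3: [7, 10, 13]; color 4: [5].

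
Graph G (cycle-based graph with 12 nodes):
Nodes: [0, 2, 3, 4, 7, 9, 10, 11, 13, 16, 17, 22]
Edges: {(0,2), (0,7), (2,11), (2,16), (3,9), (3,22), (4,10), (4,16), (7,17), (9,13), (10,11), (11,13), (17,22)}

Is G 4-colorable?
Yes, G is 4-colorable

A valid 4-coloring: color 1: [4, 7, 9, 11, 22]; color 2: [2, 3, 10, 13, 17]; color 3: [0, 16].
(χ(G) = 3 ≤ 4.)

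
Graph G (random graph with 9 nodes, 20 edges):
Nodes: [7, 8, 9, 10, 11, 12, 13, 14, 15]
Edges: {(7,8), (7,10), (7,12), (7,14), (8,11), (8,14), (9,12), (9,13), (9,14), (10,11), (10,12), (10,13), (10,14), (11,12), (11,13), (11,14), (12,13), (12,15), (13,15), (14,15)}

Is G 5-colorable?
Yes, G is 5-colorable

A valid 5-coloring: color 1: [12, 14]; color 2: [7, 13]; color 3: [9, 11, 15]; color 4: [8, 10].
(χ(G) = 4 ≤ 5.)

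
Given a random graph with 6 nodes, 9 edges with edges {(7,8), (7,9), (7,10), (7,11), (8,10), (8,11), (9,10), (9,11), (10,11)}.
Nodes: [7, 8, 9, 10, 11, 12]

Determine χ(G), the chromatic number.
Clique number ω(G) = 4 (lower bound: χ ≥ ω).
The clique on [7, 8, 10, 11] has size 4, forcing χ ≥ 4, and the coloring below uses 4 colors, so χ(G) = 4.
A valid 4-coloring: color 1: [10, 12]; color 2: [11]; color 3: [7]; color 4: [8, 9].

χ(G) = 4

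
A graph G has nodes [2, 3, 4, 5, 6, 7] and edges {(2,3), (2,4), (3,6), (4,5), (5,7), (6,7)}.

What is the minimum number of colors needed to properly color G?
χ(G) = 2

Clique number ω(G) = 2 (lower bound: χ ≥ ω).
The graph is bipartite (no odd cycle), so 2 colors suffice: χ(G) = 2.
A valid 2-coloring: color 1: [3, 4, 7]; color 2: [2, 5, 6].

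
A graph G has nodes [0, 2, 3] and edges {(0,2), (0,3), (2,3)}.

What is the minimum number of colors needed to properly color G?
χ(G) = 3

Clique number ω(G) = 3 (lower bound: χ ≥ ω).
The clique on [0, 2, 3] has size 3, forcing χ ≥ 3, and the coloring below uses 3 colors, so χ(G) = 3.
A valid 3-coloring: color 1: [0]; color 2: [3]; color 3: [2].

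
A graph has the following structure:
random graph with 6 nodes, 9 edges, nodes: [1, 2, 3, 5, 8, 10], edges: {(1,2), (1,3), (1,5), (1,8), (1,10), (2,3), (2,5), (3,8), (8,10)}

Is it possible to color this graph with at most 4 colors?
Yes, G is 4-colorable

A valid 4-coloring: color 1: [1]; color 2: [3, 5, 10]; color 3: [2, 8].
(χ(G) = 3 ≤ 4.)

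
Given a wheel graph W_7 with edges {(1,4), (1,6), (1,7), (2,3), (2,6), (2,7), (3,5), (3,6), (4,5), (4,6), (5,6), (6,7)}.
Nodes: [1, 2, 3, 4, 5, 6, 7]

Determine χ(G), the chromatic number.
Clique number ω(G) = 3 (lower bound: χ ≥ ω).
The clique on [1, 4, 6] has size 3, forcing χ ≥ 3, and the coloring below uses 3 colors, so χ(G) = 3.
A valid 3-coloring: color 1: [6]; color 2: [1, 2, 5]; color 3: [3, 4, 7].

χ(G) = 3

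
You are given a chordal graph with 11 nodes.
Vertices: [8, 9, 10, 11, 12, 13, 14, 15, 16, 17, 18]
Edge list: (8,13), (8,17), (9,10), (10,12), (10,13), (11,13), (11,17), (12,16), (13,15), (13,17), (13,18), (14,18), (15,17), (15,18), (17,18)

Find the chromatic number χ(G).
χ(G) = 4

Clique number ω(G) = 4 (lower bound: χ ≥ ω).
The clique on [13, 15, 17, 18] has size 4, forcing χ ≥ 4, and the coloring below uses 4 colors, so χ(G) = 4.
A valid 4-coloring: color 1: [9, 12, 13, 14]; color 2: [10, 16, 17]; color 3: [8, 11, 18]; color 4: [15].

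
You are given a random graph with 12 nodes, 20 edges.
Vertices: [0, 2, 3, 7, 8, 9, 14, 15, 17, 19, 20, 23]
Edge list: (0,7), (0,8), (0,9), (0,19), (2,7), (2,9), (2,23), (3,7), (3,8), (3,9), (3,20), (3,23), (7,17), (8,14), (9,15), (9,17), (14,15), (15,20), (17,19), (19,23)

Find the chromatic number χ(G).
χ(G) = 3

Clique number ω(G) = 2 (lower bound: χ ≥ ω).
Odd cycle [3, 20, 15, 14, 8] needs 3 colors (χ ≥ 3).
The coloring below uses 3 colors, so χ(G) = 3.
A valid 3-coloring: color 1: [7, 9, 14, 20, 23]; color 2: [0, 2, 3, 15, 17]; color 3: [8, 19].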